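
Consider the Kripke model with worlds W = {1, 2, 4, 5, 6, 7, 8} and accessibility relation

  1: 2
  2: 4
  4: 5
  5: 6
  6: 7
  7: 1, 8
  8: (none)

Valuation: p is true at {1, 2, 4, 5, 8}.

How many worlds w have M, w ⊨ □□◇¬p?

1: successors {2}; □◇¬p there: 2:F. ✗
2: successors {4}; □◇¬p there: 4:T. ✓
4: successors {5}; □◇¬p there: 5:T. ✓
5: successors {6}; □◇¬p there: 6:F. ✗
6: successors {7}; □◇¬p there: 7:F. ✗
7: successors {1, 8}; □◇¬p there: 1:F, 8:T. ✗
8: no successors, so □□◇¬p holds vacuously. ✓
Satisfying worlds: {2, 4, 8}.

3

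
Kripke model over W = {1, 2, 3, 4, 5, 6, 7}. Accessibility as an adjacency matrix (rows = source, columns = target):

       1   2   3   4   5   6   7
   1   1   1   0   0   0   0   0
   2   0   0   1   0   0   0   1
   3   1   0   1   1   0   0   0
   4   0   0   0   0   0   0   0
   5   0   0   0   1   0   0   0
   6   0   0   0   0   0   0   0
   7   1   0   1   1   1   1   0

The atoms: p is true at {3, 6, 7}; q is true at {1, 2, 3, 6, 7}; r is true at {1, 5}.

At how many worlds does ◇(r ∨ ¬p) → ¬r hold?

5

1: ◇(r ∨ ¬p) is T, ¬r is F. ✗
2: ◇(r ∨ ¬p) is F, ¬r is T. ✓
3: ◇(r ∨ ¬p) is T, ¬r is T. ✓
4: ◇(r ∨ ¬p) is F, ¬r is T. ✓
5: ◇(r ∨ ¬p) is T, ¬r is F. ✗
6: ◇(r ∨ ¬p) is F, ¬r is T. ✓
7: ◇(r ∨ ¬p) is T, ¬r is T. ✓
Satisfying worlds: {2, 3, 4, 6, 7}.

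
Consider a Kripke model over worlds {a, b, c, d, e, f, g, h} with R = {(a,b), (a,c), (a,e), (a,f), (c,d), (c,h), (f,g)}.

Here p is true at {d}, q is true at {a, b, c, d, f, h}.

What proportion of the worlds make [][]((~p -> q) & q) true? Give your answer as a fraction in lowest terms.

a: successors {b, c, e, f}; []((~p -> q) & q) there: b:T, c:T, e:T, f:F. ✗
b: no successors, so [][]((~p -> q) & q) holds vacuously. ✓
c: successors {d, h}; []((~p -> q) & q) there: d:T, h:T. ✓
d: no successors, so [][]((~p -> q) & q) holds vacuously. ✓
e: no successors, so [][]((~p -> q) & q) holds vacuously. ✓
f: successors {g}; []((~p -> q) & q) there: g:T. ✓
g: no successors, so [][]((~p -> q) & q) holds vacuously. ✓
h: no successors, so [][]((~p -> q) & q) holds vacuously. ✓
That's 7 of 8 worlds, so 7/8.

7/8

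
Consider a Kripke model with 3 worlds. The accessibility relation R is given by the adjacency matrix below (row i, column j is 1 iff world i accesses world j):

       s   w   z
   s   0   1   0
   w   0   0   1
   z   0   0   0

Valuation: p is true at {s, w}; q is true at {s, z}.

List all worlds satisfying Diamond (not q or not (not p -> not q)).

{s, w}

s: successors {w}; not q or not (not p -> not q) there: w:T. ✓
w: successors {z}; not q or not (not p -> not q) there: z:T. ✓
z: no successors, so Diamond (not q or not (not p -> not q)) fails. ✗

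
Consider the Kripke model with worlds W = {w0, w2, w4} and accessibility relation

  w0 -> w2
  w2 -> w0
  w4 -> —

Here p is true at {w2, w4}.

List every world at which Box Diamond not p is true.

w0: successors {w2}; Diamond not p there: w2:T. ✓
w2: successors {w0}; Diamond not p there: w0:F. ✗
w4: no successors, so Box Diamond not p holds vacuously. ✓

{w0, w4}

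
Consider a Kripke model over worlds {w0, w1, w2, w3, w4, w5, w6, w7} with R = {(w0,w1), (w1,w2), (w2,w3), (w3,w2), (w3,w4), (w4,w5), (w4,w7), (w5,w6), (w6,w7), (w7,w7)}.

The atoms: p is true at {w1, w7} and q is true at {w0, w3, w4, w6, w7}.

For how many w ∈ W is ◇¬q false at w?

w0: successors {w1}; ¬q there: w1:T. ✓
w1: successors {w2}; ¬q there: w2:T. ✓
w2: successors {w3}; ¬q there: w3:F. ✗
w3: successors {w2, w4}; ¬q there: w2:T, w4:F. ✓
w4: successors {w5, w7}; ¬q there: w5:T, w7:F. ✓
w5: successors {w6}; ¬q there: w6:F. ✗
w6: successors {w7}; ¬q there: w7:F. ✗
w7: successors {w7}; ¬q there: w7:F. ✗
Satisfying worlds: {w0, w1, w3, w4}.
So ◇¬q fails at the other 4 worlds.

4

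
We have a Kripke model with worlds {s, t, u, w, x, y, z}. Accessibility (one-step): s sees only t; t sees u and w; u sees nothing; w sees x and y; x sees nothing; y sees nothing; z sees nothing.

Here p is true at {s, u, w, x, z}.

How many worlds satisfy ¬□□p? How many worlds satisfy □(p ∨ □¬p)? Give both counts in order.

1 and 6

For ¬□□p:
s: □□p is T. ✗
t: □□p is F. ✓
u: □□p is T. ✗
w: □□p is T. ✗
x: □□p is T. ✗
y: □□p is T. ✗
z: □□p is T. ✗
— 1 world.
For □(p ∨ □¬p):
s: successors {t}; p ∨ □¬p there: t:F. ✗
t: successors {u, w}; p ∨ □¬p there: u:T, w:T. ✓
u: no successors, so □(p ∨ □¬p) holds vacuously. ✓
w: successors {x, y}; p ∨ □¬p there: x:T, y:T. ✓
x: no successors, so □(p ∨ □¬p) holds vacuously. ✓
y: no successors, so □(p ∨ □¬p) holds vacuously. ✓
z: no successors, so □(p ∨ □¬p) holds vacuously. ✓
— 6 worlds.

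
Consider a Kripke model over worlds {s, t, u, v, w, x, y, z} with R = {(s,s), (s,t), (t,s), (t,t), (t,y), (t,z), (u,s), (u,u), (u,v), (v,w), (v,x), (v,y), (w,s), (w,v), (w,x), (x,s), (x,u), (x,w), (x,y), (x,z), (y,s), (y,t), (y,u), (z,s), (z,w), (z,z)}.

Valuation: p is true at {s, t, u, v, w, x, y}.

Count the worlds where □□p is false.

s: successors {s, t}; □p there: s:T, t:F. ✗
t: successors {s, t, y, z}; □p there: s:T, t:F, y:T, z:F. ✗
u: successors {s, u, v}; □p there: s:T, u:T, v:T. ✓
v: successors {w, x, y}; □p there: w:T, x:F, y:T. ✗
w: successors {s, v, x}; □p there: s:T, v:T, x:F. ✗
x: successors {s, u, w, y, z}; □p there: s:T, u:T, w:T, y:T, z:F. ✗
y: successors {s, t, u}; □p there: s:T, t:F, u:T. ✗
z: successors {s, w, z}; □p there: s:T, w:T, z:F. ✗
Satisfying worlds: {u}.
So □□p fails at the other 7 worlds.

7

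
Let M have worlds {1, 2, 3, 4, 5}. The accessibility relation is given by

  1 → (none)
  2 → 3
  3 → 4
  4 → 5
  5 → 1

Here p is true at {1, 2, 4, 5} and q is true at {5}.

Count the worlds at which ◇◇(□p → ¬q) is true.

1: no successors, so ◇◇(□p → ¬q) fails. ✗
2: successors {3}; ◇(□p → ¬q) there: 3:T. ✓
3: successors {4}; ◇(□p → ¬q) there: 4:F. ✗
4: successors {5}; ◇(□p → ¬q) there: 5:T. ✓
5: successors {1}; ◇(□p → ¬q) there: 1:F. ✗
Satisfying worlds: {2, 4}.

2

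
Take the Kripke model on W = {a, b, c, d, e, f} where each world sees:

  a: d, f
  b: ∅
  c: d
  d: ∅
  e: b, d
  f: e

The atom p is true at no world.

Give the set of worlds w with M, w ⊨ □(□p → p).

{b, d, f}

a: successors {d, f}; □p → p there: d:F, f:T. ✗
b: no successors, so □(□p → p) holds vacuously. ✓
c: successors {d}; □p → p there: d:F. ✗
d: no successors, so □(□p → p) holds vacuously. ✓
e: successors {b, d}; □p → p there: b:F, d:F. ✗
f: successors {e}; □p → p there: e:T. ✓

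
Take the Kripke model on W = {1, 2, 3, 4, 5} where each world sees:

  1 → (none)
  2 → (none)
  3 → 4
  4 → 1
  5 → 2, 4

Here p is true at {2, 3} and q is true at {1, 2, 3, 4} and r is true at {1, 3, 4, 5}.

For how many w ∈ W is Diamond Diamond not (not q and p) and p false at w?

4

1: Diamond Diamond not (not q and p) is F, p is F. ✗
2: Diamond Diamond not (not q and p) is F, p is T. ✗
3: Diamond Diamond not (not q and p) is T, p is T. ✓
4: Diamond Diamond not (not q and p) is F, p is F. ✗
5: Diamond Diamond not (not q and p) is T, p is F. ✗
Satisfying worlds: {3}.
So Diamond Diamond not (not q and p) and p fails at the other 4 worlds.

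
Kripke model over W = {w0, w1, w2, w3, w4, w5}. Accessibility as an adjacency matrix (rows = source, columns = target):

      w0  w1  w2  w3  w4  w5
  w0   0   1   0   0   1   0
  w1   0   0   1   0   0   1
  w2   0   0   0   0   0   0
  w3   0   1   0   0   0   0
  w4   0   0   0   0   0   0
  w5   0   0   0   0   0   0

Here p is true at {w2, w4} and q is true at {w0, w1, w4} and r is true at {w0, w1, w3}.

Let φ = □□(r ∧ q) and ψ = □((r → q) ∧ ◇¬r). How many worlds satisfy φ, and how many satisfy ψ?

4 and 4

For □□(r ∧ q):
w0: successors {w1, w4}; □(r ∧ q) there: w1:F, w4:T. ✗
w1: successors {w2, w5}; □(r ∧ q) there: w2:T, w5:T. ✓
w2: no successors, so □□(r ∧ q) holds vacuously. ✓
w3: successors {w1}; □(r ∧ q) there: w1:F. ✗
w4: no successors, so □□(r ∧ q) holds vacuously. ✓
w5: no successors, so □□(r ∧ q) holds vacuously. ✓
— 4 worlds.
For □((r → q) ∧ ◇¬r):
w0: successors {w1, w4}; (r → q) ∧ ◇¬r there: w1:T, w4:F. ✗
w1: successors {w2, w5}; (r → q) ∧ ◇¬r there: w2:F, w5:F. ✗
w2: no successors, so □((r → q) ∧ ◇¬r) holds vacuously. ✓
w3: successors {w1}; (r → q) ∧ ◇¬r there: w1:T. ✓
w4: no successors, so □((r → q) ∧ ◇¬r) holds vacuously. ✓
w5: no successors, so □((r → q) ∧ ◇¬r) holds vacuously. ✓
— 4 worlds.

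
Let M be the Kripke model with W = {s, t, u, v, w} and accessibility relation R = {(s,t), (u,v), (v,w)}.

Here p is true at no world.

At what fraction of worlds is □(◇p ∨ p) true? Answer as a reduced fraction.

2/5

s: successors {t}; ◇p ∨ p there: t:F. ✗
t: no successors, so □(◇p ∨ p) holds vacuously. ✓
u: successors {v}; ◇p ∨ p there: v:F. ✗
v: successors {w}; ◇p ∨ p there: w:F. ✗
w: no successors, so □(◇p ∨ p) holds vacuously. ✓
That's 2 of 5 worlds, so 2/5.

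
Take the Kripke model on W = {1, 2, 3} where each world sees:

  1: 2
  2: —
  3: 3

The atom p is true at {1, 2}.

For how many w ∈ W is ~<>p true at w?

2

1: <>p is T. ✗
2: <>p is F. ✓
3: <>p is F. ✓
Satisfying worlds: {2, 3}.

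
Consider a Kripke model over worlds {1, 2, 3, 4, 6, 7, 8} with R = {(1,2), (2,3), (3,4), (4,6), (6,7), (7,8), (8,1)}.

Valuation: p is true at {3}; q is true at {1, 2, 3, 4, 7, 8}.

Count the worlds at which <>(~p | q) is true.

7

1: successors {2}; ~p | q there: 2:T. ✓
2: successors {3}; ~p | q there: 3:T. ✓
3: successors {4}; ~p | q there: 4:T. ✓
4: successors {6}; ~p | q there: 6:T. ✓
6: successors {7}; ~p | q there: 7:T. ✓
7: successors {8}; ~p | q there: 8:T. ✓
8: successors {1}; ~p | q there: 1:T. ✓
Satisfying worlds: {1, 2, 3, 4, 6, 7, 8}.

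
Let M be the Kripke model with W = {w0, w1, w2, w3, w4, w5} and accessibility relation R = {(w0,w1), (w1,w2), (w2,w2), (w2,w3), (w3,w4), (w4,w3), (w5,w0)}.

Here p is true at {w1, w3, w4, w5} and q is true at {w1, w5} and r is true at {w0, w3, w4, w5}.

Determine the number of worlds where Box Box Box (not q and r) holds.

w0: successors {w1}; Box Box (not q and r) there: w1:F. ✗
w1: successors {w2}; Box Box (not q and r) there: w2:F. ✗
w2: successors {w2, w3}; Box Box (not q and r) there: w2:F, w3:T. ✗
w3: successors {w4}; Box Box (not q and r) there: w4:T. ✓
w4: successors {w3}; Box Box (not q and r) there: w3:T. ✓
w5: successors {w0}; Box Box (not q and r) there: w0:F. ✗
Satisfying worlds: {w3, w4}.

2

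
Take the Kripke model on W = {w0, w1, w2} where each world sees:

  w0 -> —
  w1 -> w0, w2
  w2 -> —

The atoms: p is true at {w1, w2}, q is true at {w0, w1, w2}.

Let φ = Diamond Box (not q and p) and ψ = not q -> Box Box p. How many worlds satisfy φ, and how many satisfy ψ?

For Diamond Box (not q and p):
w0: no successors, so Diamond Box (not q and p) fails. ✗
w1: successors {w0, w2}; Box (not q and p) there: w0:T, w2:T. ✓
w2: no successors, so Diamond Box (not q and p) fails. ✗
— 1 world.
For not q -> Box Box p:
w0: not q is F, Box Box p is T. ✓
w1: not q is F, Box Box p is T. ✓
w2: not q is F, Box Box p is T. ✓
— 3 worlds.

1 and 3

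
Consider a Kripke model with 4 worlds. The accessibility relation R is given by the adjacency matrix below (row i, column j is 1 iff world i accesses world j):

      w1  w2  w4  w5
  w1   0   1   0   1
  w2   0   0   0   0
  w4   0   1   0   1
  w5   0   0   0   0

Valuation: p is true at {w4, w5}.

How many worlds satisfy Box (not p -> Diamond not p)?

2

w1: successors {w2, w5}; not p -> Diamond not p there: w2:F, w5:T. ✗
w2: no successors, so Box (not p -> Diamond not p) holds vacuously. ✓
w4: successors {w2, w5}; not p -> Diamond not p there: w2:F, w5:T. ✗
w5: no successors, so Box (not p -> Diamond not p) holds vacuously. ✓
Satisfying worlds: {w2, w5}.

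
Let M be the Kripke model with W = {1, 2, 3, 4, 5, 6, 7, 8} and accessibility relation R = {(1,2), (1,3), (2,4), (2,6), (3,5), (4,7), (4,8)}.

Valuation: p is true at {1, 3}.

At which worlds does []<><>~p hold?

{5, 6, 7, 8}

1: successors {2, 3}; <><>~p there: 2:T, 3:F. ✗
2: successors {4, 6}; <><>~p there: 4:F, 6:F. ✗
3: successors {5}; <><>~p there: 5:F. ✗
4: successors {7, 8}; <><>~p there: 7:F, 8:F. ✗
5: no successors, so []<><>~p holds vacuously. ✓
6: no successors, so []<><>~p holds vacuously. ✓
7: no successors, so []<><>~p holds vacuously. ✓
8: no successors, so []<><>~p holds vacuously. ✓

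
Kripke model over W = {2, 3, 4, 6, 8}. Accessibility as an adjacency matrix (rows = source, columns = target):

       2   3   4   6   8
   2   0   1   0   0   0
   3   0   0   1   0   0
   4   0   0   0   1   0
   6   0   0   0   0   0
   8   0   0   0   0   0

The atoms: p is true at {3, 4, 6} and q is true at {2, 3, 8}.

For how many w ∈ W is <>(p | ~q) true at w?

3

2: successors {3}; p | ~q there: 3:T. ✓
3: successors {4}; p | ~q there: 4:T. ✓
4: successors {6}; p | ~q there: 6:T. ✓
6: no successors, so <>(p | ~q) fails. ✗
8: no successors, so <>(p | ~q) fails. ✗
Satisfying worlds: {2, 3, 4}.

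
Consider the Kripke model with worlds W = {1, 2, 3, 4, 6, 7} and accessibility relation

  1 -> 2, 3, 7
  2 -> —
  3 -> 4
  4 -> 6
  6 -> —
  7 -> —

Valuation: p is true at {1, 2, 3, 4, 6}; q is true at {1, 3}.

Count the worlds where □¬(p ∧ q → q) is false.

1: successors {2, 3, 7}; ¬(p ∧ q → q) there: 2:F, 3:F, 7:F. ✗
2: no successors, so □¬(p ∧ q → q) holds vacuously. ✓
3: successors {4}; ¬(p ∧ q → q) there: 4:F. ✗
4: successors {6}; ¬(p ∧ q → q) there: 6:F. ✗
6: no successors, so □¬(p ∧ q → q) holds vacuously. ✓
7: no successors, so □¬(p ∧ q → q) holds vacuously. ✓
Satisfying worlds: {2, 6, 7}.
So □¬(p ∧ q → q) fails at the other 3 worlds.

3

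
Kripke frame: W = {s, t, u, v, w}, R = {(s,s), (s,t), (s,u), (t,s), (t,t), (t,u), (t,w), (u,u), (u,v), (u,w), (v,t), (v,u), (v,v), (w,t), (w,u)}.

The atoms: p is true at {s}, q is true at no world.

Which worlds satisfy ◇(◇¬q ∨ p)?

s: successors {s, t, u}; ◇¬q ∨ p there: s:T, t:T, u:T. ✓
t: successors {s, t, u, w}; ◇¬q ∨ p there: s:T, t:T, u:T, w:T. ✓
u: successors {u, v, w}; ◇¬q ∨ p there: u:T, v:T, w:T. ✓
v: successors {t, u, v}; ◇¬q ∨ p there: t:T, u:T, v:T. ✓
w: successors {t, u}; ◇¬q ∨ p there: t:T, u:T. ✓

{s, t, u, v, w}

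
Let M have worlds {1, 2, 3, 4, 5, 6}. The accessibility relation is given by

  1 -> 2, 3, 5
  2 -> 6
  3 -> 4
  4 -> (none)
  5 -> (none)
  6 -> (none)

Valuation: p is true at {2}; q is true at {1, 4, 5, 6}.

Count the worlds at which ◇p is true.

1: successors {2, 3, 5}; p there: 2:T, 3:F, 5:F. ✓
2: successors {6}; p there: 6:F. ✗
3: successors {4}; p there: 4:F. ✗
4: no successors, so ◇p fails. ✗
5: no successors, so ◇p fails. ✗
6: no successors, so ◇p fails. ✗
Satisfying worlds: {1}.

1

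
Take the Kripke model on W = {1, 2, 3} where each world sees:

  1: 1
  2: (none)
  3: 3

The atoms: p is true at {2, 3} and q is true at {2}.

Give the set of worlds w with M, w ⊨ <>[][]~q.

{1, 3}

1: successors {1}; [][]~q there: 1:T. ✓
2: no successors, so <>[][]~q fails. ✗
3: successors {3}; [][]~q there: 3:T. ✓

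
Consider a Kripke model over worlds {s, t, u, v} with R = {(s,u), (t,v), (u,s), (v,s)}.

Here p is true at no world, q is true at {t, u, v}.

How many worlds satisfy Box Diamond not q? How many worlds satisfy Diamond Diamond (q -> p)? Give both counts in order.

For Box Diamond not q:
s: successors {u}; Diamond not q there: u:T. ✓
t: successors {v}; Diamond not q there: v:T. ✓
u: successors {s}; Diamond not q there: s:F. ✗
v: successors {s}; Diamond not q there: s:F. ✗
— 2 worlds.
For Diamond Diamond (q -> p):
s: successors {u}; Diamond (q -> p) there: u:T. ✓
t: successors {v}; Diamond (q -> p) there: v:T. ✓
u: successors {s}; Diamond (q -> p) there: s:F. ✗
v: successors {s}; Diamond (q -> p) there: s:F. ✗
— 2 worlds.

2 and 2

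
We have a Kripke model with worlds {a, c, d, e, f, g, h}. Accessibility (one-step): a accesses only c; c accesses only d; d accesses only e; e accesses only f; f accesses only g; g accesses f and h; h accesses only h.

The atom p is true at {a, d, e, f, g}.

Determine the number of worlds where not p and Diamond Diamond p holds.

a: not p is F, Diamond Diamond p is T. ✗
c: not p is T, Diamond Diamond p is T. ✓
d: not p is F, Diamond Diamond p is T. ✗
e: not p is F, Diamond Diamond p is T. ✗
f: not p is F, Diamond Diamond p is T. ✗
g: not p is F, Diamond Diamond p is T. ✗
h: not p is T, Diamond Diamond p is F. ✗
Satisfying worlds: {c}.

1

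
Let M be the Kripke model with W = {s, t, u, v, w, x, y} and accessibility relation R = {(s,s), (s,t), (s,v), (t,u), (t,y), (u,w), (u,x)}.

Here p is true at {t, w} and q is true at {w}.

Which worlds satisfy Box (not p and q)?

s: successors {s, t, v}; not p and q there: s:F, t:F, v:F. ✗
t: successors {u, y}; not p and q there: u:F, y:F. ✗
u: successors {w, x}; not p and q there: w:F, x:F. ✗
v: no successors, so Box (not p and q) holds vacuously. ✓
w: no successors, so Box (not p and q) holds vacuously. ✓
x: no successors, so Box (not p and q) holds vacuously. ✓
y: no successors, so Box (not p and q) holds vacuously. ✓

{v, w, x, y}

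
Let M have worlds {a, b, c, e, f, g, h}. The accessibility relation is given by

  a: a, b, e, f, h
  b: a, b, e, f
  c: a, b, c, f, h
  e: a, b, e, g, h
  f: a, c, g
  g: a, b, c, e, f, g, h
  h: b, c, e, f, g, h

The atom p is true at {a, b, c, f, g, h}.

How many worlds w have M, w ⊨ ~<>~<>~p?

a: <>~<>~p is T. ✗
b: <>~<>~p is T. ✗
c: <>~<>~p is T. ✗
e: <>~<>~p is F. ✓
f: <>~<>~p is T. ✗
g: <>~<>~p is T. ✗
h: <>~<>~p is T. ✗
Satisfying worlds: {e}.

1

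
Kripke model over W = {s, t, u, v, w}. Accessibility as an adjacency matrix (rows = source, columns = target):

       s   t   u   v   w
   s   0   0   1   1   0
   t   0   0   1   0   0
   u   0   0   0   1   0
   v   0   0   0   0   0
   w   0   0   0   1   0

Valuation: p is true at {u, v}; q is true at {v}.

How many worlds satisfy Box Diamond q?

2

s: successors {u, v}; Diamond q there: u:T, v:F. ✗
t: successors {u}; Diamond q there: u:T. ✓
u: successors {v}; Diamond q there: v:F. ✗
v: no successors, so Box Diamond q holds vacuously. ✓
w: successors {v}; Diamond q there: v:F. ✗
Satisfying worlds: {t, v}.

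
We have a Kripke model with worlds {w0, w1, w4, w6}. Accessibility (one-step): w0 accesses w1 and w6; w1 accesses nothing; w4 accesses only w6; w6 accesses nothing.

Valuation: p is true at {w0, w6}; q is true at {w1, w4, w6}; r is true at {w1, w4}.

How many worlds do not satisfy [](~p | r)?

w0: successors {w1, w6}; ~p | r there: w1:T, w6:F. ✗
w1: no successors, so [](~p | r) holds vacuously. ✓
w4: successors {w6}; ~p | r there: w6:F. ✗
w6: no successors, so [](~p | r) holds vacuously. ✓
Satisfying worlds: {w1, w6}.
So [](~p | r) fails at the other 2 worlds.

2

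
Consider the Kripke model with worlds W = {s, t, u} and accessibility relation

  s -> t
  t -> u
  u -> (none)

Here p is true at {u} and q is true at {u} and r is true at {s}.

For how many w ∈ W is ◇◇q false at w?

2

s: successors {t}; ◇q there: t:T. ✓
t: successors {u}; ◇q there: u:F. ✗
u: no successors, so ◇◇q fails. ✗
Satisfying worlds: {s}.
So ◇◇q fails at the other 2 worlds.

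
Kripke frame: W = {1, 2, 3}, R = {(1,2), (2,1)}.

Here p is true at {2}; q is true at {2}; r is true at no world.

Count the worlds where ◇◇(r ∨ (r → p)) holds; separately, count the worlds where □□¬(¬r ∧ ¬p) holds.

For ◇◇(r ∨ (r → p)):
1: successors {2}; ◇(r ∨ (r → p)) there: 2:T. ✓
2: successors {1}; ◇(r ∨ (r → p)) there: 1:T. ✓
3: no successors, so ◇◇(r ∨ (r → p)) fails. ✗
— 2 worlds.
For □□¬(¬r ∧ ¬p):
1: successors {2}; □¬(¬r ∧ ¬p) there: 2:F. ✗
2: successors {1}; □¬(¬r ∧ ¬p) there: 1:T. ✓
3: no successors, so □□¬(¬r ∧ ¬p) holds vacuously. ✓
— 2 worlds.

2 and 2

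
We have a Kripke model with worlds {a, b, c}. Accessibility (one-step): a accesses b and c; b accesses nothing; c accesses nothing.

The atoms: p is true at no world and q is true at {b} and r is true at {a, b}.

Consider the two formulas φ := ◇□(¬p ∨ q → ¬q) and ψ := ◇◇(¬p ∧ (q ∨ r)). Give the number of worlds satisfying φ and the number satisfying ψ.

For ◇□(¬p ∨ q → ¬q):
a: successors {b, c}; □(¬p ∨ q → ¬q) there: b:T, c:T. ✓
b: no successors, so ◇□(¬p ∨ q → ¬q) fails. ✗
c: no successors, so ◇□(¬p ∨ q → ¬q) fails. ✗
— 1 world.
For ◇◇(¬p ∧ (q ∨ r)):
a: successors {b, c}; ◇(¬p ∧ (q ∨ r)) there: b:F, c:F. ✗
b: no successors, so ◇◇(¬p ∧ (q ∨ r)) fails. ✗
c: no successors, so ◇◇(¬p ∧ (q ∨ r)) fails. ✗
— 0 worlds.

1 and 0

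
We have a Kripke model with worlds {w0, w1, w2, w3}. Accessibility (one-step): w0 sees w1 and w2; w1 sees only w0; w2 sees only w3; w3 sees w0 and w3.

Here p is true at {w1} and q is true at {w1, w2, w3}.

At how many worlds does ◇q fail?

w0: successors {w1, w2}; q there: w1:T, w2:T. ✓
w1: successors {w0}; q there: w0:F. ✗
w2: successors {w3}; q there: w3:T. ✓
w3: successors {w0, w3}; q there: w0:F, w3:T. ✓
Satisfying worlds: {w0, w2, w3}.
So ◇q fails at the other 1 world.

1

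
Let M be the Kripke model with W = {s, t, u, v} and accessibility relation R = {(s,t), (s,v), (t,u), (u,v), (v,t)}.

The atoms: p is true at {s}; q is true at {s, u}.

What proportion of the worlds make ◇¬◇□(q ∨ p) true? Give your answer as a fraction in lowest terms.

s: successors {t, v}; ¬◇□(q ∨ p) there: t:T, v:F. ✓
t: successors {u}; ¬◇□(q ∨ p) there: u:T. ✓
u: successors {v}; ¬◇□(q ∨ p) there: v:F. ✗
v: successors {t}; ¬◇□(q ∨ p) there: t:T. ✓
That's 3 of 4 worlds, so 3/4.

3/4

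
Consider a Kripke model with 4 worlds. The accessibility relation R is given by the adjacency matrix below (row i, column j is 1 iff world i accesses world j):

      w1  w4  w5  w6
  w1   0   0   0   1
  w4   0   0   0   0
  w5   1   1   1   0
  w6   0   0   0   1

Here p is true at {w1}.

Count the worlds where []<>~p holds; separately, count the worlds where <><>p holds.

For []<>~p:
w1: successors {w6}; <>~p there: w6:T. ✓
w4: no successors, so []<>~p holds vacuously. ✓
w5: successors {w1, w4, w5}; <>~p there: w1:T, w4:F, w5:T. ✗
w6: successors {w6}; <>~p there: w6:T. ✓
— 3 worlds.
For <><>p:
w1: successors {w6}; <>p there: w6:F. ✗
w4: no successors, so <><>p fails. ✗
w5: successors {w1, w4, w5}; <>p there: w1:F, w4:F, w5:T. ✓
w6: successors {w6}; <>p there: w6:F. ✗
— 1 world.

3 and 1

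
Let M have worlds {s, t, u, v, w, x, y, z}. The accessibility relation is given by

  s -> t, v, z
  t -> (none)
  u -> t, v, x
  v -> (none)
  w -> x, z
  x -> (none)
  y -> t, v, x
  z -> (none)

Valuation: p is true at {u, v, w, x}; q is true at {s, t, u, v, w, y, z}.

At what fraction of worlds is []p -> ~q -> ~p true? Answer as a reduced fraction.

7/8

s: []p is F, ~q -> ~p is T. ✓
t: []p is T, ~q -> ~p is T. ✓
u: []p is F, ~q -> ~p is T. ✓
v: []p is T, ~q -> ~p is T. ✓
w: []p is F, ~q -> ~p is T. ✓
x: []p is T, ~q -> ~p is F. ✗
y: []p is F, ~q -> ~p is T. ✓
z: []p is T, ~q -> ~p is T. ✓
That's 7 of 8 worlds, so 7/8.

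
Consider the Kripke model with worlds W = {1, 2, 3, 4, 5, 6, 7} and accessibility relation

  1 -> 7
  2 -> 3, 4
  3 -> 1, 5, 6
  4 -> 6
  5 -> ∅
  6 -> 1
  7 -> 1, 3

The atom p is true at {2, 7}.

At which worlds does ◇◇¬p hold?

1: successors {7}; ◇¬p there: 7:T. ✓
2: successors {3, 4}; ◇¬p there: 3:T, 4:T. ✓
3: successors {1, 5, 6}; ◇¬p there: 1:F, 5:F, 6:T. ✓
4: successors {6}; ◇¬p there: 6:T. ✓
5: no successors, so ◇◇¬p fails. ✗
6: successors {1}; ◇¬p there: 1:F. ✗
7: successors {1, 3}; ◇¬p there: 1:F, 3:T. ✓

{1, 2, 3, 4, 7}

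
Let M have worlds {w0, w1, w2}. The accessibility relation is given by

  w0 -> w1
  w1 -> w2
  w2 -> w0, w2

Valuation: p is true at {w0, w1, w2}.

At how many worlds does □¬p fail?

w0: successors {w1}; ¬p there: w1:F. ✗
w1: successors {w2}; ¬p there: w2:F. ✗
w2: successors {w0, w2}; ¬p there: w0:F, w2:F. ✗
Satisfying worlds: ∅.
So □¬p fails at the other 3 worlds.

3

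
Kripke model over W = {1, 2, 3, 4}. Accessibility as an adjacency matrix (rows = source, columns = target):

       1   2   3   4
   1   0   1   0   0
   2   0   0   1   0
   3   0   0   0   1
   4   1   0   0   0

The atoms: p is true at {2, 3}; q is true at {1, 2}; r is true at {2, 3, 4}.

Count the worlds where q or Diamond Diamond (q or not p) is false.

1: q is T, Diamond Diamond (q or not p) is F. ✓
2: q is T, Diamond Diamond (q or not p) is T. ✓
3: q is F, Diamond Diamond (q or not p) is T. ✓
4: q is F, Diamond Diamond (q or not p) is T. ✓
Satisfying worlds: {1, 2, 3, 4}.
So q or Diamond Diamond (q or not p) fails at the other 0 worlds.

0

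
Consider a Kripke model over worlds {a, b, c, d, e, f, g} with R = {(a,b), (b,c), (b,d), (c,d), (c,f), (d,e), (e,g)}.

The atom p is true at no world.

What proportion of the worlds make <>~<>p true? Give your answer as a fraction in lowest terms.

5/7

a: successors {b}; ~<>p there: b:T. ✓
b: successors {c, d}; ~<>p there: c:T, d:T. ✓
c: successors {d, f}; ~<>p there: d:T, f:T. ✓
d: successors {e}; ~<>p there: e:T. ✓
e: successors {g}; ~<>p there: g:T. ✓
f: no successors, so <>~<>p fails. ✗
g: no successors, so <>~<>p fails. ✗
That's 5 of 7 worlds, so 5/7.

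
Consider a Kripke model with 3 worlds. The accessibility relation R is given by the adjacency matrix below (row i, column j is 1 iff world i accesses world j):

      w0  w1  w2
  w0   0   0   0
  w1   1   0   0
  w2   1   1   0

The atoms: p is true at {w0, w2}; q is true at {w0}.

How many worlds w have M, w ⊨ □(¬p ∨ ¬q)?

w0: no successors, so □(¬p ∨ ¬q) holds vacuously. ✓
w1: successors {w0}; ¬p ∨ ¬q there: w0:F. ✗
w2: successors {w0, w1}; ¬p ∨ ¬q there: w0:F, w1:T. ✗
Satisfying worlds: {w0}.

1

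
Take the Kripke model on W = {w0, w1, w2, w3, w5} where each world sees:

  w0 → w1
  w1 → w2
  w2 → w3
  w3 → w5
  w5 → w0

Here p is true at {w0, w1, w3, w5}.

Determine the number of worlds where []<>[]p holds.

4

w0: successors {w1}; <>[]p there: w1:T. ✓
w1: successors {w2}; <>[]p there: w2:T. ✓
w2: successors {w3}; <>[]p there: w3:T. ✓
w3: successors {w5}; <>[]p there: w5:T. ✓
w5: successors {w0}; <>[]p there: w0:F. ✗
Satisfying worlds: {w0, w1, w2, w3}.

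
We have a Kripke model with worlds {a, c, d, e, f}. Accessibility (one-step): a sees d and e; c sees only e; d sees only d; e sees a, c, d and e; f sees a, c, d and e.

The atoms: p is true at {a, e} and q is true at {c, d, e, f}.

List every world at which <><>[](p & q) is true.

{a, c, e, f}

a: successors {d, e}; <>[](p & q) there: d:F, e:T. ✓
c: successors {e}; <>[](p & q) there: e:T. ✓
d: successors {d}; <>[](p & q) there: d:F. ✗
e: successors {a, c, d, e}; <>[](p & q) there: a:F, c:F, d:F, e:T. ✓
f: successors {a, c, d, e}; <>[](p & q) there: a:F, c:F, d:F, e:T. ✓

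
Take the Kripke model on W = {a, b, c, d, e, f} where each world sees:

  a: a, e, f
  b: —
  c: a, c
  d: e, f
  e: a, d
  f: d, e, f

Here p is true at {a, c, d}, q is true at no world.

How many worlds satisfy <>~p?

3

a: successors {a, e, f}; ~p there: a:F, e:T, f:T. ✓
b: no successors, so <>~p fails. ✗
c: successors {a, c}; ~p there: a:F, c:F. ✗
d: successors {e, f}; ~p there: e:T, f:T. ✓
e: successors {a, d}; ~p there: a:F, d:F. ✗
f: successors {d, e, f}; ~p there: d:F, e:T, f:T. ✓
Satisfying worlds: {a, d, f}.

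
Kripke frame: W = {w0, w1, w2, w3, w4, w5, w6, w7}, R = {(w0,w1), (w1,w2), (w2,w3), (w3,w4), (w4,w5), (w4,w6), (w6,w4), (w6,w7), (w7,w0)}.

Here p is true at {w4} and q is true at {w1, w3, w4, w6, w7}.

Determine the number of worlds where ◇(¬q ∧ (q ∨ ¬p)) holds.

3

w0: successors {w1}; ¬q ∧ (q ∨ ¬p) there: w1:F. ✗
w1: successors {w2}; ¬q ∧ (q ∨ ¬p) there: w2:T. ✓
w2: successors {w3}; ¬q ∧ (q ∨ ¬p) there: w3:F. ✗
w3: successors {w4}; ¬q ∧ (q ∨ ¬p) there: w4:F. ✗
w4: successors {w5, w6}; ¬q ∧ (q ∨ ¬p) there: w5:T, w6:F. ✓
w5: no successors, so ◇(¬q ∧ (q ∨ ¬p)) fails. ✗
w6: successors {w4, w7}; ¬q ∧ (q ∨ ¬p) there: w4:F, w7:F. ✗
w7: successors {w0}; ¬q ∧ (q ∨ ¬p) there: w0:T. ✓
Satisfying worlds: {w1, w4, w7}.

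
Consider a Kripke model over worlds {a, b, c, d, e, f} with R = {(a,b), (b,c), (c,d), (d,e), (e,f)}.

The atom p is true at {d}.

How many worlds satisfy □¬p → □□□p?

5

a: □¬p is T, □□□p is T. ✓
b: □¬p is T, □□□p is F. ✗
c: □¬p is F, □□□p is F. ✓
d: □¬p is T, □□□p is T. ✓
e: □¬p is T, □□□p is T. ✓
f: □¬p is T, □□□p is T. ✓
Satisfying worlds: {a, c, d, e, f}.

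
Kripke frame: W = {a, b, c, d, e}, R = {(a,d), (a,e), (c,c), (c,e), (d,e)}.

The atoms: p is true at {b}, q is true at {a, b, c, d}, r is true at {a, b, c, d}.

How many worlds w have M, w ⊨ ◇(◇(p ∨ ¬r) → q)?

3

a: successors {d, e}; ◇(p ∨ ¬r) → q there: d:T, e:T. ✓
b: no successors, so ◇(◇(p ∨ ¬r) → q) fails. ✗
c: successors {c, e}; ◇(p ∨ ¬r) → q there: c:T, e:T. ✓
d: successors {e}; ◇(p ∨ ¬r) → q there: e:T. ✓
e: no successors, so ◇(◇(p ∨ ¬r) → q) fails. ✗
Satisfying worlds: {a, c, d}.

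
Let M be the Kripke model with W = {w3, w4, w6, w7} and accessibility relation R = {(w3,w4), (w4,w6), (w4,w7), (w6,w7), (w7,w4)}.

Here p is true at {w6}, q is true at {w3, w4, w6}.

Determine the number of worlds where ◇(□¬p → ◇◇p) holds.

4

w3: successors {w4}; □¬p → ◇◇p there: w4:T. ✓
w4: successors {w6, w7}; □¬p → ◇◇p there: w6:F, w7:T. ✓
w6: successors {w7}; □¬p → ◇◇p there: w7:T. ✓
w7: successors {w4}; □¬p → ◇◇p there: w4:T. ✓
Satisfying worlds: {w3, w4, w6, w7}.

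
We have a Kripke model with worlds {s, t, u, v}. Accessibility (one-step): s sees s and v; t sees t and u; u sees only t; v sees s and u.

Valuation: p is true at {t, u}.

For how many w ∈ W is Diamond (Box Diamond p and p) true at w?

3

s: successors {s, v}; Box Diamond p and p there: s:F, v:F. ✗
t: successors {t, u}; Box Diamond p and p there: t:T, u:T. ✓
u: successors {t}; Box Diamond p and p there: t:T. ✓
v: successors {s, u}; Box Diamond p and p there: s:F, u:T. ✓
Satisfying worlds: {t, u, v}.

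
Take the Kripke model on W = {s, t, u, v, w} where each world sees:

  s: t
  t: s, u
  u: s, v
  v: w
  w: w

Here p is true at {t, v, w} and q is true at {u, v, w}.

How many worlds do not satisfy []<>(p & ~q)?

5

s: successors {t}; <>(p & ~q) there: t:F. ✗
t: successors {s, u}; <>(p & ~q) there: s:T, u:F. ✗
u: successors {s, v}; <>(p & ~q) there: s:T, v:F. ✗
v: successors {w}; <>(p & ~q) there: w:F. ✗
w: successors {w}; <>(p & ~q) there: w:F. ✗
Satisfying worlds: ∅.
So []<>(p & ~q) fails at the other 5 worlds.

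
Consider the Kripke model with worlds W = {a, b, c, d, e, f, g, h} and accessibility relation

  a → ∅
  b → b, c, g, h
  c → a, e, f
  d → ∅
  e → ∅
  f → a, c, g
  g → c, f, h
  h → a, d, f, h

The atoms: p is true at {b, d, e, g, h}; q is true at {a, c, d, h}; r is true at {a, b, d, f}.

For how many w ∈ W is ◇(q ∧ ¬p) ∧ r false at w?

a: ◇(q ∧ ¬p) is F, r is T. ✗
b: ◇(q ∧ ¬p) is T, r is T. ✓
c: ◇(q ∧ ¬p) is T, r is F. ✗
d: ◇(q ∧ ¬p) is F, r is T. ✗
e: ◇(q ∧ ¬p) is F, r is F. ✗
f: ◇(q ∧ ¬p) is T, r is T. ✓
g: ◇(q ∧ ¬p) is T, r is F. ✗
h: ◇(q ∧ ¬p) is T, r is F. ✗
Satisfying worlds: {b, f}.
So ◇(q ∧ ¬p) ∧ r fails at the other 6 worlds.

6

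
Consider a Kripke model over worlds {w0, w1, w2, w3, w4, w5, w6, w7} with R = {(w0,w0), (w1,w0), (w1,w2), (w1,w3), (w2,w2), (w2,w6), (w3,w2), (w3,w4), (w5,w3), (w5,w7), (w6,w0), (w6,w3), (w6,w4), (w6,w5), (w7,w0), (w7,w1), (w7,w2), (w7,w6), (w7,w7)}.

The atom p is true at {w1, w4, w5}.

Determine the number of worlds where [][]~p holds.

3

w0: successors {w0}; []~p there: w0:T. ✓
w1: successors {w0, w2, w3}; []~p there: w0:T, w2:T, w3:F. ✗
w2: successors {w2, w6}; []~p there: w2:T, w6:F. ✗
w3: successors {w2, w4}; []~p there: w2:T, w4:T. ✓
w4: no successors, so [][]~p holds vacuously. ✓
w5: successors {w3, w7}; []~p there: w3:F, w7:F. ✗
w6: successors {w0, w3, w4, w5}; []~p there: w0:T, w3:F, w4:T, w5:T. ✗
w7: successors {w0, w1, w2, w6, w7}; []~p there: w0:T, w1:T, w2:T, w6:F, w7:F. ✗
Satisfying worlds: {w0, w3, w4}.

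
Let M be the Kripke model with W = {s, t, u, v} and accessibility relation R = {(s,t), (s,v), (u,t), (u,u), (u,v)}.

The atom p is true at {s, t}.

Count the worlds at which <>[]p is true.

2

s: successors {t, v}; []p there: t:T, v:T. ✓
t: no successors, so <>[]p fails. ✗
u: successors {t, u, v}; []p there: t:T, u:F, v:T. ✓
v: no successors, so <>[]p fails. ✗
Satisfying worlds: {s, u}.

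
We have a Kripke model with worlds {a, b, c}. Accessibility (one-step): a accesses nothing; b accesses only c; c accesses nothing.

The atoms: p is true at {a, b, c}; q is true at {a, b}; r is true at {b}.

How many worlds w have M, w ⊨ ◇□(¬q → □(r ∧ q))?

a: no successors, so ◇□(¬q → □(r ∧ q)) fails. ✗
b: successors {c}; □(¬q → □(r ∧ q)) there: c:T. ✓
c: no successors, so ◇□(¬q → □(r ∧ q)) fails. ✗
Satisfying worlds: {b}.

1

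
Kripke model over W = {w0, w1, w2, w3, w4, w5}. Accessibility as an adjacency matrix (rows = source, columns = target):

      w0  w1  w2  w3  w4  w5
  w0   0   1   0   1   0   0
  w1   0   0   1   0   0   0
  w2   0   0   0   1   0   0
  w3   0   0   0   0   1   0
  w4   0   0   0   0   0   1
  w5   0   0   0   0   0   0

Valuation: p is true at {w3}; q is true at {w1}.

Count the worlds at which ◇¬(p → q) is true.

2

w0: successors {w1, w3}; ¬(p → q) there: w1:F, w3:T. ✓
w1: successors {w2}; ¬(p → q) there: w2:F. ✗
w2: successors {w3}; ¬(p → q) there: w3:T. ✓
w3: successors {w4}; ¬(p → q) there: w4:F. ✗
w4: successors {w5}; ¬(p → q) there: w5:F. ✗
w5: no successors, so ◇¬(p → q) fails. ✗
Satisfying worlds: {w0, w2}.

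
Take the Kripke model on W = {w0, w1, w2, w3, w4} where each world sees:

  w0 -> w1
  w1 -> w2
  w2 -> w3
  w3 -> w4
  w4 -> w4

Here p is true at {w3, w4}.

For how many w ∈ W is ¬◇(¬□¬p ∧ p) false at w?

w0: ◇(¬□¬p ∧ p) is F. ✓
w1: ◇(¬□¬p ∧ p) is F. ✓
w2: ◇(¬□¬p ∧ p) is T. ✗
w3: ◇(¬□¬p ∧ p) is T. ✗
w4: ◇(¬□¬p ∧ p) is T. ✗
Satisfying worlds: {w0, w1}.
So ¬◇(¬□¬p ∧ p) fails at the other 3 worlds.

3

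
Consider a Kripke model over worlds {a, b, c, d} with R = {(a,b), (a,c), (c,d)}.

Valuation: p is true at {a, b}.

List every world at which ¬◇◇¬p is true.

a: ◇◇¬p is T. ✗
b: ◇◇¬p is F. ✓
c: ◇◇¬p is F. ✓
d: ◇◇¬p is F. ✓

{b, c, d}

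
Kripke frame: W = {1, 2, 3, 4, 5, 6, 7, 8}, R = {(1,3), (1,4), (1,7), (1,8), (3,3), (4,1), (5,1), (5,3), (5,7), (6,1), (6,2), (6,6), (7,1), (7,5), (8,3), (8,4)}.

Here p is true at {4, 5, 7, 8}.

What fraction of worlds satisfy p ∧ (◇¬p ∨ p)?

1/2

1: p is F, ◇¬p ∨ p is T. ✗
2: p is F, ◇¬p ∨ p is F. ✗
3: p is F, ◇¬p ∨ p is T. ✗
4: p is T, ◇¬p ∨ p is T. ✓
5: p is T, ◇¬p ∨ p is T. ✓
6: p is F, ◇¬p ∨ p is T. ✗
7: p is T, ◇¬p ∨ p is T. ✓
8: p is T, ◇¬p ∨ p is T. ✓
That's 4 of 8 worlds, so 4/8 = 1/2.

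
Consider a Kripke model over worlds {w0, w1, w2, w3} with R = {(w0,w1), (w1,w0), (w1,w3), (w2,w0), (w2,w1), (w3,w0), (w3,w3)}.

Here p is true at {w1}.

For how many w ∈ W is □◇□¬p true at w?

4

w0: successors {w1}; ◇□¬p there: w1:T. ✓
w1: successors {w0, w3}; ◇□¬p there: w0:T, w3:T. ✓
w2: successors {w0, w1}; ◇□¬p there: w0:T, w1:T. ✓
w3: successors {w0, w3}; ◇□¬p there: w0:T, w3:T. ✓
Satisfying worlds: {w0, w1, w2, w3}.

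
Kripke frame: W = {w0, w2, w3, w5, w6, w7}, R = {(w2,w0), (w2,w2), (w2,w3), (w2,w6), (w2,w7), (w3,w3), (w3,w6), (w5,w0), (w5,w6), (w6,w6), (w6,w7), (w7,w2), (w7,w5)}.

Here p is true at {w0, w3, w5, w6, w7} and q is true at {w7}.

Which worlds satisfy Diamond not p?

{w2, w7}

w0: no successors, so Diamond not p fails. ✗
w2: successors {w0, w2, w3, w6, w7}; not p there: w0:F, w2:T, w3:F, w6:F, w7:F. ✓
w3: successors {w3, w6}; not p there: w3:F, w6:F. ✗
w5: successors {w0, w6}; not p there: w0:F, w6:F. ✗
w6: successors {w6, w7}; not p there: w6:F, w7:F. ✗
w7: successors {w2, w5}; not p there: w2:T, w5:F. ✓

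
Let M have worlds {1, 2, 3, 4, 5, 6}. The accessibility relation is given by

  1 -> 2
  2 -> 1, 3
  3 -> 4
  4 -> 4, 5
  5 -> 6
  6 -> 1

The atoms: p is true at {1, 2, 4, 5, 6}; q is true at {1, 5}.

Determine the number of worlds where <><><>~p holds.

2

1: successors {2}; <><>~p there: 2:F. ✗
2: successors {1, 3}; <><>~p there: 1:T, 3:F. ✓
3: successors {4}; <><>~p there: 4:F. ✗
4: successors {4, 5}; <><>~p there: 4:F, 5:F. ✗
5: successors {6}; <><>~p there: 6:F. ✗
6: successors {1}; <><>~p there: 1:T. ✓
Satisfying worlds: {2, 6}.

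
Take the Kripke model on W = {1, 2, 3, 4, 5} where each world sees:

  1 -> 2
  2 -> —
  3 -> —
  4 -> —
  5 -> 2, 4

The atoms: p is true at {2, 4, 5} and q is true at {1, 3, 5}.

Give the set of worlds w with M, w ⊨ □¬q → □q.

1: □¬q is T, □q is F. ✗
2: □¬q is T, □q is T. ✓
3: □¬q is T, □q is T. ✓
4: □¬q is T, □q is T. ✓
5: □¬q is T, □q is F. ✗

{2, 3, 4}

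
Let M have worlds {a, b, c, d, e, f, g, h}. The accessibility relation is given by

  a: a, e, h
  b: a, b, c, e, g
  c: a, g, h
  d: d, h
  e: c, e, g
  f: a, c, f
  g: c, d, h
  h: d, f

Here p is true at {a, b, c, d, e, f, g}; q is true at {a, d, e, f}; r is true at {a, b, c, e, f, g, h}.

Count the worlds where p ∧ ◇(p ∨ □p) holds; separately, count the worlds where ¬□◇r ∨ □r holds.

For p ∧ ◇(p ∨ □p):
a: p is T, ◇(p ∨ □p) is T. ✓
b: p is T, ◇(p ∨ □p) is T. ✓
c: p is T, ◇(p ∨ □p) is T. ✓
d: p is T, ◇(p ∨ □p) is T. ✓
e: p is T, ◇(p ∨ □p) is T. ✓
f: p is T, ◇(p ∨ □p) is T. ✓
g: p is T, ◇(p ∨ □p) is T. ✓
h: p is F, ◇(p ∨ □p) is T. ✗
— 7 worlds.
For ¬□◇r ∨ □r:
a: ¬□◇r is F, □r is T. ✓
b: ¬□◇r is F, □r is T. ✓
c: ¬□◇r is F, □r is T. ✓
d: ¬□◇r is F, □r is F. ✗
e: ¬□◇r is F, □r is T. ✓
f: ¬□◇r is F, □r is T. ✓
g: ¬□◇r is F, □r is F. ✗
h: ¬□◇r is F, □r is F. ✗
— 5 worlds.

7 and 5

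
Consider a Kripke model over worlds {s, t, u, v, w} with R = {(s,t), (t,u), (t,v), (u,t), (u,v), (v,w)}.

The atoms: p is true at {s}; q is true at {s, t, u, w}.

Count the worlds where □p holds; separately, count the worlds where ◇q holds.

1 and 4

For □p:
s: successors {t}; p there: t:F. ✗
t: successors {u, v}; p there: u:F, v:F. ✗
u: successors {t, v}; p there: t:F, v:F. ✗
v: successors {w}; p there: w:F. ✗
w: no successors, so □p holds vacuously. ✓
— 1 world.
For ◇q:
s: successors {t}; q there: t:T. ✓
t: successors {u, v}; q there: u:T, v:F. ✓
u: successors {t, v}; q there: t:T, v:F. ✓
v: successors {w}; q there: w:T. ✓
w: no successors, so ◇q fails. ✗
— 4 worlds.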